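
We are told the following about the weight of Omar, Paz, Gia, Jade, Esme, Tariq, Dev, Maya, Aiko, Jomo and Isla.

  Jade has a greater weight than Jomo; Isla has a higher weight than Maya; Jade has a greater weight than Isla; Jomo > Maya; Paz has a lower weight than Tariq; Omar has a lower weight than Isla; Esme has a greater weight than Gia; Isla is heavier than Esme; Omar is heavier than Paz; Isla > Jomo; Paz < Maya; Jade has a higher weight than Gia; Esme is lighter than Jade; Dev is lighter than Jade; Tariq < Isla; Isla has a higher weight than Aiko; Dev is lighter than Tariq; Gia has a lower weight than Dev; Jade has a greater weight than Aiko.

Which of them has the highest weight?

Gia is not greatest since Gia < Dev; Aiko is not greatest since Aiko < Isla; Dev is not greatest since Dev < Jade; Paz is not greatest since Paz < Omar; Esme is not greatest since Esme < Isla; Maya is not greatest since Maya < Isla; Tariq is not greatest since Tariq < Isla; Omar is not greatest since Omar < Isla; Jomo is not greatest since Jomo < Isla; Isla is not greatest since Isla < Jade.
Only Jade has nothing above it, so Jade is the highest weight.

Jade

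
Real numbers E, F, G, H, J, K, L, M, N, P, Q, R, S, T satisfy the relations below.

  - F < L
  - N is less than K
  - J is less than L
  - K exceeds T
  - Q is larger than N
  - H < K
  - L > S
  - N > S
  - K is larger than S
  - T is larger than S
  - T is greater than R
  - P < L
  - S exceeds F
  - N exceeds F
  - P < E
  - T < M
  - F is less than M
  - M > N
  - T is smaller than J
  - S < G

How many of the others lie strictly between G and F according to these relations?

The relations place F below G. An element lies strictly between them when it is forced above F and also forced below G.
Above F: {S, N, Q, T, J, M, L, K}. Below G: {S}.
Intersection: {S} — 1.

1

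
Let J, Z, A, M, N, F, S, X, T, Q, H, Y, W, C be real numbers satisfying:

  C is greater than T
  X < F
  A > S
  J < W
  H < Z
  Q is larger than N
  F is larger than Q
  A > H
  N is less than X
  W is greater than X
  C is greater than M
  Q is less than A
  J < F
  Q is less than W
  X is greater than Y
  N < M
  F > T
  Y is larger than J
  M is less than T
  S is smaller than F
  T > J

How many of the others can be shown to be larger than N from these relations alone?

The elements the relations force above N are M, T, Q, X, C, A, W, F — no chain reaches any other.
That is 8.

8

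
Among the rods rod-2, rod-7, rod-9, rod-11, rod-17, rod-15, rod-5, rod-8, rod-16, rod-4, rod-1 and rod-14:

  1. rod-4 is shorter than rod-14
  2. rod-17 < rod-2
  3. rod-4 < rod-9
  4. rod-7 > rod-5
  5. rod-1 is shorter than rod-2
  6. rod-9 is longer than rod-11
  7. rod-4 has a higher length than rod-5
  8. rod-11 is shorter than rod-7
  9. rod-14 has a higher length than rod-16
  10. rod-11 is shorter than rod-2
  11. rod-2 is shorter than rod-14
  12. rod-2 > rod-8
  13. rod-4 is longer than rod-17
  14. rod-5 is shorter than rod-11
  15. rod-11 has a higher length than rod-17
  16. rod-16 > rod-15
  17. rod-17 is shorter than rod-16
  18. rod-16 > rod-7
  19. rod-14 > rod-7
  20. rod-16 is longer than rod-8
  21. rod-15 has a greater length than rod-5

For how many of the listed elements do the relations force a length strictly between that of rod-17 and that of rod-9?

Chaining upward from rod-17 reaches: rod-11, rod-2, rod-7, rod-4, rod-16, rod-14.
Chaining downward from rod-9 reaches: rod-5, rod-11, rod-4.
Strictly between rod-17 and rod-9 are those in both lists: rod-11, rod-4 — 2 elements.

2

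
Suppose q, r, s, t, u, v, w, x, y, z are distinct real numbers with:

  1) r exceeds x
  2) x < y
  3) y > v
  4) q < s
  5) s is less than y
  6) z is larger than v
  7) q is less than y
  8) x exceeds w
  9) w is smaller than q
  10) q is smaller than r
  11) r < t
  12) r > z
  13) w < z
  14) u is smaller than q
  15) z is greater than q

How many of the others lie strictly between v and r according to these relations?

1

Chaining upward from v reaches: z, y, t.
Chaining downward from r reaches: w, u, q, x, z.
Strictly between v and r are those in both lists: z — 1 element.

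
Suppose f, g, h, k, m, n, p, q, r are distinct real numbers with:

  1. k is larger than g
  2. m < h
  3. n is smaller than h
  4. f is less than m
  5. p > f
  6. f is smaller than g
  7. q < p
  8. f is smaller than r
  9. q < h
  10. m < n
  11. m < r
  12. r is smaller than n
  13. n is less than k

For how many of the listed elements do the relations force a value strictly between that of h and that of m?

The relations place m below h. An element lies strictly between them when it is forced above m and also forced below h.
Above m: {r, n, k}. Below h: {f, q, r, n}.
Intersection: {r, n} — 2.

2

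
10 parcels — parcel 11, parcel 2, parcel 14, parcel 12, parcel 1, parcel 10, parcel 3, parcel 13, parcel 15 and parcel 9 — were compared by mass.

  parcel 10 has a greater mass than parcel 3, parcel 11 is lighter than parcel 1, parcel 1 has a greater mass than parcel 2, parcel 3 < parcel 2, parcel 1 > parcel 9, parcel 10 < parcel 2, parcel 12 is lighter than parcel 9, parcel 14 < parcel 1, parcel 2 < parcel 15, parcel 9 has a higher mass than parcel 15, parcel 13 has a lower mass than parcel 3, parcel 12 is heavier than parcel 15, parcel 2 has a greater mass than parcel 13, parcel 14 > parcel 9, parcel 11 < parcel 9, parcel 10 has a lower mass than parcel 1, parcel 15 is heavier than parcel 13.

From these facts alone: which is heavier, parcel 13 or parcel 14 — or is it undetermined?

parcel 14

Chaining the given relations: parcel 13 < parcel 3 < parcel 10 < parcel 2 < parcel 15 < parcel 12 < parcel 9 < parcel 14.
So parcel 14 is heavier.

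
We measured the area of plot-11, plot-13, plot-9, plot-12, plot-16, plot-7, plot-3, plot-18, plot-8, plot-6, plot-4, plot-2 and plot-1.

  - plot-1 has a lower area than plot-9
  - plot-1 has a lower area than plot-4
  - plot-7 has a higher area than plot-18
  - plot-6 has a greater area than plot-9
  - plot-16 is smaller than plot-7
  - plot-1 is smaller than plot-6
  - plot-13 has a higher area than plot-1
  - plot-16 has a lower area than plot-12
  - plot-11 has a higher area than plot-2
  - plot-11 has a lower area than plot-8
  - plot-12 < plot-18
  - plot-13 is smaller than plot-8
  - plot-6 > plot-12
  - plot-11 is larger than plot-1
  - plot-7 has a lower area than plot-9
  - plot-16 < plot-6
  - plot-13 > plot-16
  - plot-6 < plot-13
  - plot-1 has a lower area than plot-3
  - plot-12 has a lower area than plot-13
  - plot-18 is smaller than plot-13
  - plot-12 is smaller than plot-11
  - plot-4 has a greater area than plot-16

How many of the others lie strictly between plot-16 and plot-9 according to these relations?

The relations place plot-16 below plot-9. An element lies strictly between them when it is forced above plot-16 and also forced below plot-9.
Above plot-16: {plot-12, plot-4, plot-18, plot-7, plot-6, plot-13, plot-11, plot-8}. Below plot-9: {plot-1, plot-12, plot-18, plot-7}.
Intersection: {plot-12, plot-18, plot-7} — 3.

3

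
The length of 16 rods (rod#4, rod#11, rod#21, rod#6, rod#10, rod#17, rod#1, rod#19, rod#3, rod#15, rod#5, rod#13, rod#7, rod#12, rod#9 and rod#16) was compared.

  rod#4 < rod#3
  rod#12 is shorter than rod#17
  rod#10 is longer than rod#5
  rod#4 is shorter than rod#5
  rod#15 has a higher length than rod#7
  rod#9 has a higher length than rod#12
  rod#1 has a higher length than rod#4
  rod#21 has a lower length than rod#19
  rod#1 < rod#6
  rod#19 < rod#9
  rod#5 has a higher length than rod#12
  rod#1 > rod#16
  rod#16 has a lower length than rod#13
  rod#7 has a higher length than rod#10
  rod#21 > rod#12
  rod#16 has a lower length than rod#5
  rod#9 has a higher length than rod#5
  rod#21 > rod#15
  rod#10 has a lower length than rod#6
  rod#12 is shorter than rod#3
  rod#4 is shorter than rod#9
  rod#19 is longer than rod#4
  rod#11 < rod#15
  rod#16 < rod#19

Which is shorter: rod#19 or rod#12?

rod#12 < rod#5 and rod#5 < rod#10 give rod#12 < rod#10.
With rod#10 < rod#7: rod#12 < rod#5 < rod#10 < rod#7.
Then rod#7 < rod#15 extends the chain to rod#15.
With rod#15 < rod#21: rod#12 < rod#5 < rod#10 < rod#7 < rod#15 < rod#21.
With rod#21 < rod#19: rod#12 < rod#5 < rod#10 < rod#7 < rod#15 < rod#21 < rod#19.
So rod#12 < rod#19; rod#12 is the shorter of the two.

rod#12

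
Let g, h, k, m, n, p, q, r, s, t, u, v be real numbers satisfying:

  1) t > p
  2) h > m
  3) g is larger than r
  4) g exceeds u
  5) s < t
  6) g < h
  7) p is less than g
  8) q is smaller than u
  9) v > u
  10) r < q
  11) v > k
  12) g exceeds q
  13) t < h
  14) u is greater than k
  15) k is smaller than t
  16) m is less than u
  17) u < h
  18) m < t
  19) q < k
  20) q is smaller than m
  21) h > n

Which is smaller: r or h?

Following the relations from r: r < q < m < u < g < h.
So r < h; r is the smaller of the two.

r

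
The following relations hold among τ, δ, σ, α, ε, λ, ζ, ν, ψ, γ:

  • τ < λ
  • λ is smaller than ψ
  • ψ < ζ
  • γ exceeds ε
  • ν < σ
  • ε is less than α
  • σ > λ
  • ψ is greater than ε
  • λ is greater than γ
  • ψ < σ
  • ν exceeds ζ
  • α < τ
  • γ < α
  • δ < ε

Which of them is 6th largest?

τ

Piecing the relations together gives one ordering: δ < ε < γ < α < τ < λ < ψ < ζ < ν < σ.
The 6th largest is τ.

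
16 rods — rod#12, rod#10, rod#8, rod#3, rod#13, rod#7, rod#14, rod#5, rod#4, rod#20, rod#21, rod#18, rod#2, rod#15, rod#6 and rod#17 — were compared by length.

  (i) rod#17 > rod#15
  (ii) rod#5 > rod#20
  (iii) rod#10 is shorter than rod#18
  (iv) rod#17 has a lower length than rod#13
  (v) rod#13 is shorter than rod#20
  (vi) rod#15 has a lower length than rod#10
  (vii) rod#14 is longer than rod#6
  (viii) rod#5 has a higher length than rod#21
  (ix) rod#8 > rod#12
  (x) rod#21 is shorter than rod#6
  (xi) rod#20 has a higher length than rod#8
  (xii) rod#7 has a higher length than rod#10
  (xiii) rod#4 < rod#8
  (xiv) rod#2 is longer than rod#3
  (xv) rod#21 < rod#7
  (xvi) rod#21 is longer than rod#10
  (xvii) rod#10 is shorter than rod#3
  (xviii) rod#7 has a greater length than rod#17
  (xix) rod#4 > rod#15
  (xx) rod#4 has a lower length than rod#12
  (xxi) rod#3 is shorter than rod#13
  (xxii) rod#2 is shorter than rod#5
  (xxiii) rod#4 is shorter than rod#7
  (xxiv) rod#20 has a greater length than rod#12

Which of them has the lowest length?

rod#15

Chaining upward from rod#15: directly above it, rod#10, rod#4, rod#17; then rod#21, rod#3, rod#7, rod#12, rod#13, rod#8, rod#18; then rod#6, rod#2, rod#20, rod#5; then rod#14.
That covers every other element, and nothing is given below rod#15, so rod#15 is the lowest length.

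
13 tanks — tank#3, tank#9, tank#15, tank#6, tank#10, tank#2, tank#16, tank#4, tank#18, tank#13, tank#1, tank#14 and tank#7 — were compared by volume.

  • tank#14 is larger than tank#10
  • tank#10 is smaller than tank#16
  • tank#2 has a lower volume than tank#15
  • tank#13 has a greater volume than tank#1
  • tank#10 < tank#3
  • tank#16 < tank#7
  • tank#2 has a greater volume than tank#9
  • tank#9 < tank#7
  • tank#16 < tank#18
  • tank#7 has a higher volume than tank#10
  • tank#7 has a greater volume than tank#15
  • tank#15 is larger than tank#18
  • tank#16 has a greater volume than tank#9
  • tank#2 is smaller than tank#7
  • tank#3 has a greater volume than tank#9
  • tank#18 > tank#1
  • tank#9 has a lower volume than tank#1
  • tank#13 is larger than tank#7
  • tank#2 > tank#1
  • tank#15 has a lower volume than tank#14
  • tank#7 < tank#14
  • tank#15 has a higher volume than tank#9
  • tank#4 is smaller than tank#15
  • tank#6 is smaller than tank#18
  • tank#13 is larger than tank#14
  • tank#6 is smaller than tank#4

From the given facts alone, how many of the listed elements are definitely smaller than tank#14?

From tank#14 the given relations immediately reach tank#10, tank#15, tank#7.
From those, tank#9, tank#4, tank#16, tank#2, tank#18 — 8 in total.
From those, tank#6, tank#1 — 10 in total.
No other element is forced below tank#14 by the given relations, so the count is 10.

10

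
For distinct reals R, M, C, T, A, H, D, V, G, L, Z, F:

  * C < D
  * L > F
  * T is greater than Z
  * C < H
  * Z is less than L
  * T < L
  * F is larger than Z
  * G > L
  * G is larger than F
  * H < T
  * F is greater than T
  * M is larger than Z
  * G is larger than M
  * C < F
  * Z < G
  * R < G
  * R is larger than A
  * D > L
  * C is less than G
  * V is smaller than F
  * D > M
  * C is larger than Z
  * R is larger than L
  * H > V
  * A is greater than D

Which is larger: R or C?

R

C < H and H < T give C < T.
With T < F: C < H < T < F.
Then F < L extends the chain to L.
Then L < D extends the chain to D.
Then D < A extends the chain to A.
Then A < R extends the chain to R.
So C < R; R is the larger of the two.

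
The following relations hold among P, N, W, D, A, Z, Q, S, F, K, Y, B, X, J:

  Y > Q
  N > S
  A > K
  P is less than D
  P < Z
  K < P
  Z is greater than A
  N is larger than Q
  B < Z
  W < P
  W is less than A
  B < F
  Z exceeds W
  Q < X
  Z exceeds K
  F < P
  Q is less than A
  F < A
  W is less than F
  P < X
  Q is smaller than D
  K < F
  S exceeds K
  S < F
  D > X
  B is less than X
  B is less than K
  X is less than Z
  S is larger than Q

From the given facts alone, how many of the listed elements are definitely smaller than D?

8

From D the given relations immediately reach Q, P, X.
From those, W, B, K, F — 7 in total.
From those, S — 8 in total.
No other element is forced below D by the given relations, so the count is 8.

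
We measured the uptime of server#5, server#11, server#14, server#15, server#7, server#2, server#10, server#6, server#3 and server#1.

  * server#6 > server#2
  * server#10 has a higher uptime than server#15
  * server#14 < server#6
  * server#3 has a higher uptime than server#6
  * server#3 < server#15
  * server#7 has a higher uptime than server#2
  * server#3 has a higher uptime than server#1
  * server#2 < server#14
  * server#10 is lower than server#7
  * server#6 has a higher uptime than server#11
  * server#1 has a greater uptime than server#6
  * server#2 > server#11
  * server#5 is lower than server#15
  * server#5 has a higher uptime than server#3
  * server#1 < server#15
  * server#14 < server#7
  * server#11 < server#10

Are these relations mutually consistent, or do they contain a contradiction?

consistent

Every relation is compatible with server#11 < server#2 < server#14 < server#6 < server#1 < server#3 < server#5 < server#15 < server#10 < server#7; the set is consistent.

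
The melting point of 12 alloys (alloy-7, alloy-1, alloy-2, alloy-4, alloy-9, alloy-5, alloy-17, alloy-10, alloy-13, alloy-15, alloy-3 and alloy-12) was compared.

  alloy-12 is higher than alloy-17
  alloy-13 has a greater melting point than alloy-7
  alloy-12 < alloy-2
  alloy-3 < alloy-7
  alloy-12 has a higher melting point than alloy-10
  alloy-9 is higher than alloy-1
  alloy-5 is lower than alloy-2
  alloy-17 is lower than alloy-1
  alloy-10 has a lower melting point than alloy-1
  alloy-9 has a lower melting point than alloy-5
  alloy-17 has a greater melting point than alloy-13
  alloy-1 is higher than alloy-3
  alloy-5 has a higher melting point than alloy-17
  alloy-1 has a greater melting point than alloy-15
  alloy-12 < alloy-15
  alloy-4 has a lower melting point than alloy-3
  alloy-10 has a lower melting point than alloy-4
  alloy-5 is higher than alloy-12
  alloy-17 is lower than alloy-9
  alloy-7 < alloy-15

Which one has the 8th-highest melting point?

alloy-13

Chaining the given pairs: alloy-10 < alloy-4 < alloy-3 < alloy-7 < alloy-13 < alloy-17 < alloy-12 < alloy-15 < alloy-1 < alloy-9 < alloy-5 < alloy-2.
Counting 8 from the largest end gives alloy-13.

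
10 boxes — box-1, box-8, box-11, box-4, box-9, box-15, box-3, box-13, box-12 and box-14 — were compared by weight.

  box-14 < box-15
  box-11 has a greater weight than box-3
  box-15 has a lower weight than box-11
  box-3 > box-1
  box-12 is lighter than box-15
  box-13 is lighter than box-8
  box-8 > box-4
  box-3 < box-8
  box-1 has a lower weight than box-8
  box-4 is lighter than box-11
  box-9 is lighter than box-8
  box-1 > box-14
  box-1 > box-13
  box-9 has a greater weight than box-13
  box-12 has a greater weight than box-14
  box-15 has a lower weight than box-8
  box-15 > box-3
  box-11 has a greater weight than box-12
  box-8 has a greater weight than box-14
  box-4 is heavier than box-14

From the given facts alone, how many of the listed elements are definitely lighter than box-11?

Directly below box-11: box-12, box-3, box-4, box-15.
One step further: box-14, box-1 (6 so far).
One step further: box-13 (7 so far).
No other element is forced below box-11 by the given relations, so the count is 7.

7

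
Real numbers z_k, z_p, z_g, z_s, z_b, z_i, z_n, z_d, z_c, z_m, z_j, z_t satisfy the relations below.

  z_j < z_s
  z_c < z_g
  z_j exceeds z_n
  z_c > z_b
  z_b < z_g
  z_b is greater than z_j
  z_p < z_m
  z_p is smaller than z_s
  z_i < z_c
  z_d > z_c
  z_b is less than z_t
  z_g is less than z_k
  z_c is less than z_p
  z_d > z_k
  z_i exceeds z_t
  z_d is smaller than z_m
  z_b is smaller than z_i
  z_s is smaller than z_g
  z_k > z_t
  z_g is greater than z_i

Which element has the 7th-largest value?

z_c

The consecutive relations fix a unique order: z_n < z_j < z_b < z_t < z_i < z_c < z_p < z_s < z_g < z_k < z_d < z_m.
The 7th largest is z_c.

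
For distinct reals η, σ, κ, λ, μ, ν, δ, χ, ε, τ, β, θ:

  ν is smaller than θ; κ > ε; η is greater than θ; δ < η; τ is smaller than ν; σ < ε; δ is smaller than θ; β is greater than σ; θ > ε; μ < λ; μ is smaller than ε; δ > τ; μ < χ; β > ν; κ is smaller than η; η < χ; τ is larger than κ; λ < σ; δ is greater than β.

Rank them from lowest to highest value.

Nothing is placed below μ, so it is least; from there μ < λ; λ < σ; σ < ε; ε < κ; κ < τ; τ < ν; ν < β; β < δ; δ < θ; θ < η; η < χ, each given directly.

μ < λ < σ < ε < κ < τ < ν < β < δ < θ < η < χ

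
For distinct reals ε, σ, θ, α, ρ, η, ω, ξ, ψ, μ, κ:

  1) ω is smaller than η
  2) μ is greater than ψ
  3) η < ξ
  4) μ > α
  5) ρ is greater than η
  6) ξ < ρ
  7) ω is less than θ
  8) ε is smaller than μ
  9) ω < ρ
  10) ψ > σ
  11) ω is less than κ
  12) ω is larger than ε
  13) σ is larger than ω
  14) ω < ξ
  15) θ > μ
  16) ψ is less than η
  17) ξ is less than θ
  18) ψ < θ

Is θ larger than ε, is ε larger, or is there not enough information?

θ

ε < ω and ω < η give ε < η.
Then η < ξ extends the chain to ξ.
With ξ < θ: ε < ω < η < ξ < θ.
So θ is larger.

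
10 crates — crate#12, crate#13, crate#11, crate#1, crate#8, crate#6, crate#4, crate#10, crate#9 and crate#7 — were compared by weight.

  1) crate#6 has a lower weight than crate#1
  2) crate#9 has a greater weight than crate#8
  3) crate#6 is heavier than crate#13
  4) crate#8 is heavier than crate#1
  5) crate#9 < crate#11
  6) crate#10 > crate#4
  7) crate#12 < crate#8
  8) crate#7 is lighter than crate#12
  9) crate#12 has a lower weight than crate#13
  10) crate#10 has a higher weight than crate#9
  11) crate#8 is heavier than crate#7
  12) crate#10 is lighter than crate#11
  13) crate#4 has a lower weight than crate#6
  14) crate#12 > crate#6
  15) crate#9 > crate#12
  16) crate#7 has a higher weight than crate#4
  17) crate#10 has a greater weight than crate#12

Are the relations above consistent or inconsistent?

inconsistent

Chaining the given relations yields crate#12 < crate#13 < crate#6, so crate#12 < crate#6. But one relation states crate#6 < crate#12. These cannot both hold.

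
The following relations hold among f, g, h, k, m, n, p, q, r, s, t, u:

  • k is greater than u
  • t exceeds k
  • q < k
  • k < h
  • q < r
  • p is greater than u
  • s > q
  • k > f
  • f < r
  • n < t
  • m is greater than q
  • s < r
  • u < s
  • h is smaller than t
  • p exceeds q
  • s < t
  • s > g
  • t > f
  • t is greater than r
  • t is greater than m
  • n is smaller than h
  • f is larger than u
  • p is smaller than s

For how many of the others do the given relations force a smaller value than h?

The elements the relations force below h are q, u, f, n, k — no chain reaches any other.
That is 5.

5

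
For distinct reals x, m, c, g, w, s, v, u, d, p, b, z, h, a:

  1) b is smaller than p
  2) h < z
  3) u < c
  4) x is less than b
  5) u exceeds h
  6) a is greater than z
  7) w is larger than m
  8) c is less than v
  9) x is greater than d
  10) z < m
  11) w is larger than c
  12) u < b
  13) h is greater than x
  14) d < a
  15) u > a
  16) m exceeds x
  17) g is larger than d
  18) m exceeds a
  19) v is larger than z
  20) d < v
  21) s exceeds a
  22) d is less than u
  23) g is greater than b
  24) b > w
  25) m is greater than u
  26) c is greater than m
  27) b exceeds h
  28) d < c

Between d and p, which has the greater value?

d < x and x < h give d < h.
With h < z: d < x < h < z.
With z < a: d < x < h < z < a.
With a < u: d < x < h < z < a < u.
Then u < m extends the chain to m.
Then m < c extends the chain to c.
With c < w: d < x < h < z < a < u < m < c < w.
Then w < b extends the chain to b.
With b < p: d < x < h < z < a < u < m < c < w < b < p.
So d < p; p is the larger of the two.

p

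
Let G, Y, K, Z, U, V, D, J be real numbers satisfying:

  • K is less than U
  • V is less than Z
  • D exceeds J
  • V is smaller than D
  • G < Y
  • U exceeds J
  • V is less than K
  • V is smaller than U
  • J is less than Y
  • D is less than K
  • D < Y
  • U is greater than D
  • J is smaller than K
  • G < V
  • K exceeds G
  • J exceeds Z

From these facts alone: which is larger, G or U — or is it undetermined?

U

Chaining the given relations: G < V < Z < J < D < K < U.
So U is larger.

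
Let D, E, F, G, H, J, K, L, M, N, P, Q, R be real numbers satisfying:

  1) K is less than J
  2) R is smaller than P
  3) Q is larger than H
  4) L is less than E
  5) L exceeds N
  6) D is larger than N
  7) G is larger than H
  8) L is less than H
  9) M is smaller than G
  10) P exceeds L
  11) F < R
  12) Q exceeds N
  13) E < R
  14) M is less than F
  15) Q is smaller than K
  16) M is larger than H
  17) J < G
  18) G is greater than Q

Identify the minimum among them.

N

Chaining upward from N: directly above it, L, D, Q; then H, K, E, G, P; then M, J, R; then F.
That covers every other element, and nothing is given below N, so N is the minimum.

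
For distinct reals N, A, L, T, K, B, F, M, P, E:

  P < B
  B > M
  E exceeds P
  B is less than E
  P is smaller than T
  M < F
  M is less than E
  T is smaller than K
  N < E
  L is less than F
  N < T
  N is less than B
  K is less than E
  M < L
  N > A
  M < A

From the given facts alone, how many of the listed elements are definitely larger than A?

From A the given relations immediately reach N.
From those, T, B, E — 4 in total.
From those, K — 5 in total.
Nothing else is reachable above A; 5 in all.

5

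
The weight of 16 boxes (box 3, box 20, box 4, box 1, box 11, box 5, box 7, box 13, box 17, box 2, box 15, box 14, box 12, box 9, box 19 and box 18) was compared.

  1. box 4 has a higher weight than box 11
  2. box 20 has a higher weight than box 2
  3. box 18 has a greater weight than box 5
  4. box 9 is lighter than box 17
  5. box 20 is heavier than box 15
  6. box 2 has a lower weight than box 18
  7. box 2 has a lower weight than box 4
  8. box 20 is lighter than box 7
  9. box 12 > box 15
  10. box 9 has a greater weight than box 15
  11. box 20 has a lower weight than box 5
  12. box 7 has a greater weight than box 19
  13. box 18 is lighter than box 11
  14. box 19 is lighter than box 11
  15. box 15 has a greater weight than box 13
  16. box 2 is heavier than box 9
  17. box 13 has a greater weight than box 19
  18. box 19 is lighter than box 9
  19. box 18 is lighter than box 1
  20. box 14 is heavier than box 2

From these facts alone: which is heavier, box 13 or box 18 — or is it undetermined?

box 18

The relevant relations are box 13 < box 15; box 15 < box 9; box 9 < box 2; box 2 < box 20; box 20 < box 5; box 5 < box 18.
Chaining these gives box 13 < box 15 < box 9 < box 2 < box 20 < box 5 < box 18.
So box 18 is heavier.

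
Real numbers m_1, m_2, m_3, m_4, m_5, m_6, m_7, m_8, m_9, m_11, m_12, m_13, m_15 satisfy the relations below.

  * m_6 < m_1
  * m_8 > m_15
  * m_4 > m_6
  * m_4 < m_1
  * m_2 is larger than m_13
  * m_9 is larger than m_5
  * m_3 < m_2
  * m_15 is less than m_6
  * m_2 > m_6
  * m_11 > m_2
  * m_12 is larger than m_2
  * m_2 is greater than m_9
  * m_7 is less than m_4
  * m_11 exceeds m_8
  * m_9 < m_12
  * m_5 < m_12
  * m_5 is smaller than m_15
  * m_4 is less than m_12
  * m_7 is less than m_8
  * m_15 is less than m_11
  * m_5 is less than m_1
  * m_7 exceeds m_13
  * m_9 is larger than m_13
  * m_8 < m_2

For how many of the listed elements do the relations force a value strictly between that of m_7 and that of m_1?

Chaining upward from m_7 reaches: m_4, m_8, m_2, m_12, m_11.
Chaining downward from m_1 reaches: m_13, m_5, m_15, m_6, m_4.
Strictly between m_7 and m_1 are those in both lists: m_4 — 1 element.

1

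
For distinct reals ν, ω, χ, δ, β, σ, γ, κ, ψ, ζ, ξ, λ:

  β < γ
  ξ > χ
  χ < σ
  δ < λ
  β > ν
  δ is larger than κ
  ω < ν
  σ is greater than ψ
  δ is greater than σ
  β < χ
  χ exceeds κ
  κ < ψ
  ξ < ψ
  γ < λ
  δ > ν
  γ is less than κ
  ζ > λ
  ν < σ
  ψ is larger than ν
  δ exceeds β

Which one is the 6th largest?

ξ

Piecing the relations together gives one ordering: ω < ν < β < γ < κ < χ < ξ < ψ < σ < δ < λ < ζ.
Counting 6 from the largest end gives ξ.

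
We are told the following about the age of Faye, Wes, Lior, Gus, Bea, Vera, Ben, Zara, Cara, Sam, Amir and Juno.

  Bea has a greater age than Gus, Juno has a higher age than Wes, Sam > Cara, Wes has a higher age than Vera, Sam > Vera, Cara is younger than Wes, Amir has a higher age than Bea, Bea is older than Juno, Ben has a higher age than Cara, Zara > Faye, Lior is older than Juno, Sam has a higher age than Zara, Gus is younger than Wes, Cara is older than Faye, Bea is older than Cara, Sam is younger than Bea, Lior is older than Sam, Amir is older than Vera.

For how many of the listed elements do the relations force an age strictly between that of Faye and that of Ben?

Chaining upward from Faye reaches: Cara, Wes, Zara, Juno, Sam, Bea, Amir, Lior.
Chaining downward from Ben reaches: Cara.
Strictly between Faye and Ben are those in both lists: Cara — 1 element.

1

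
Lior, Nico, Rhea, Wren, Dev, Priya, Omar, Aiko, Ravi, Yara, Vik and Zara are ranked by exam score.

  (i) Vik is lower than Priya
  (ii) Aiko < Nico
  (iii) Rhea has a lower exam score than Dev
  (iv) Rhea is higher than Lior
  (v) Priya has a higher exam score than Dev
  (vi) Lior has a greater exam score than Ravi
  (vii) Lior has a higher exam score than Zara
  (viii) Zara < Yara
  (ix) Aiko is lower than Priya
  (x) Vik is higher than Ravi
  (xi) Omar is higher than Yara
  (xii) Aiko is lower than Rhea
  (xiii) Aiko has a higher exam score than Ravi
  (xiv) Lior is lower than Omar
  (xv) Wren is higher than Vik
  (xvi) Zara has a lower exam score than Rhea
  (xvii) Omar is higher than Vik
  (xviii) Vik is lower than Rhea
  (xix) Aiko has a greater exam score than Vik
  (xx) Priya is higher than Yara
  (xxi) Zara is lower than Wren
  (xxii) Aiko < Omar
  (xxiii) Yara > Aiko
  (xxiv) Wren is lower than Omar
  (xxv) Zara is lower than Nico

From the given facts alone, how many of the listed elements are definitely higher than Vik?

8

From Vik the given relations immediately reach Aiko, Rhea, Wren, Omar, Priya.
From those, Yara, Nico, Dev — 8 in total.
Nothing else is reachable above Vik; 8 in all.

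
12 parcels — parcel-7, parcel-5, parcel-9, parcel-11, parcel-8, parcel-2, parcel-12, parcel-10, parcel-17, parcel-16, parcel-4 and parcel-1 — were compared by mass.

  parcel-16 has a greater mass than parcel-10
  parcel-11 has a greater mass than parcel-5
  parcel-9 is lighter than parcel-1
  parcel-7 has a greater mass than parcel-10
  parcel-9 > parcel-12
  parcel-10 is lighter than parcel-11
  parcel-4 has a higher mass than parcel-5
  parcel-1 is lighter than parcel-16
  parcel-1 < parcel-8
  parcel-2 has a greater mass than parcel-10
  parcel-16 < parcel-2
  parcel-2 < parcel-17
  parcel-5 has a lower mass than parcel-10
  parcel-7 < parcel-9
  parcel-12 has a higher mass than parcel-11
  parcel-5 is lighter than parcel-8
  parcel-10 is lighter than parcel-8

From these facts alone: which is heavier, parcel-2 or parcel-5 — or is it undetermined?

Link the given pairs in sequence: parcel-5 < parcel-10; parcel-10 < parcel-11; parcel-11 < parcel-12; parcel-12 < parcel-9; parcel-9 < parcel-1; parcel-1 < parcel-16; parcel-16 < parcel-2.
Chaining these gives parcel-5 < parcel-10 < parcel-11 < parcel-12 < parcel-9 < parcel-1 < parcel-16 < parcel-2.
So parcel-2 is heavier.

parcel-2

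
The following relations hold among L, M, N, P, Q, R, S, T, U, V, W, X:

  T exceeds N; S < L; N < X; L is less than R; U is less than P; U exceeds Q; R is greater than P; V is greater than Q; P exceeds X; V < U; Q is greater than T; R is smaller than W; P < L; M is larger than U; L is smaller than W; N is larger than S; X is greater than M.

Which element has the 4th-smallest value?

Piecing the relations together gives one ordering: S < N < T < Q < V < U < M < X < P < L < R < W.
Counting 4 from the smallest end gives Q.

Q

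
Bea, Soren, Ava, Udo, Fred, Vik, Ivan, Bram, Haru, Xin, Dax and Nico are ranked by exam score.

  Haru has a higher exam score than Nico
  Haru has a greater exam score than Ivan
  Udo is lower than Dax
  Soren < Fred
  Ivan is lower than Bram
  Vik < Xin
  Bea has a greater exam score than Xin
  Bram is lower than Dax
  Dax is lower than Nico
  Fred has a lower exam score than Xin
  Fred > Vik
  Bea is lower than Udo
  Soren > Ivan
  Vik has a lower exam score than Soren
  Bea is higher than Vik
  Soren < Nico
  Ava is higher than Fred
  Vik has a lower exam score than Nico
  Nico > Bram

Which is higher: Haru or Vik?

Chaining the given relations: Vik < Soren < Fred < Xin < Bea < Udo < Dax < Nico < Haru.
So Vik < Haru; Haru is the higher of the two.

Haru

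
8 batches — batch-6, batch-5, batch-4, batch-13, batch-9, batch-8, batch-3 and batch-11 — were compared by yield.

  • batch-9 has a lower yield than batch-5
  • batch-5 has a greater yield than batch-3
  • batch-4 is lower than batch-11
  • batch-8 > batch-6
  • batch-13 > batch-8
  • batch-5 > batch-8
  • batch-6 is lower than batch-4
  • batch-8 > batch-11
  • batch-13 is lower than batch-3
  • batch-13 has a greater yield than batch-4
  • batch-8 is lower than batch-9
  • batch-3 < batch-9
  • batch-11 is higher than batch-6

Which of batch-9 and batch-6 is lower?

batch-6 < batch-4 and batch-4 < batch-11 give batch-6 < batch-11.
With batch-11 < batch-8: batch-6 < batch-4 < batch-11 < batch-8.
Then batch-8 < batch-13 extends the chain to batch-13.
Then batch-13 < batch-3 extends the chain to batch-3.
With batch-3 < batch-9: batch-6 < batch-4 < batch-11 < batch-8 < batch-13 < batch-3 < batch-9.
So batch-6 < batch-9; batch-6 is the lower of the two.

batch-6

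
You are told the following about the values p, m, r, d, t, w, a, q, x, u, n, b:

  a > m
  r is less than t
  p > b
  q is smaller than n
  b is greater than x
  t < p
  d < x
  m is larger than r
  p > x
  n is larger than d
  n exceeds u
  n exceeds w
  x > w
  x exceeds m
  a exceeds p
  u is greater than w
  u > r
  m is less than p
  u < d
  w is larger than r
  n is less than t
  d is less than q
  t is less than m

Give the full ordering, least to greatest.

The consecutive links are each given: r < w; w < u; u < d; d < q; q < n; n < t; t < m; m < x; x < b; b < p; p < a.

r < w < u < d < q < n < t < m < x < b < p < a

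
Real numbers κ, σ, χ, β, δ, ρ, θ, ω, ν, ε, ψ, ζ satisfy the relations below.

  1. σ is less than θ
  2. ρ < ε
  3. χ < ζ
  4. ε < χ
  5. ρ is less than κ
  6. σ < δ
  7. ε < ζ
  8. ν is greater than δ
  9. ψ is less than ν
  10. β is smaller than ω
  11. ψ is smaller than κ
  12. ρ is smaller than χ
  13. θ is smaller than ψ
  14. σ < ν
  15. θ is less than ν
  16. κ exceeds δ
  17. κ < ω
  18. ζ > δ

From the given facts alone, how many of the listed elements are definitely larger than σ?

From σ the given relations immediately reach δ, θ, ν.
From those, ψ, κ, ζ — 6 in total.
From those, ω — 7 in total.
No other element is forced above σ by the given relations, so the count is 7.

7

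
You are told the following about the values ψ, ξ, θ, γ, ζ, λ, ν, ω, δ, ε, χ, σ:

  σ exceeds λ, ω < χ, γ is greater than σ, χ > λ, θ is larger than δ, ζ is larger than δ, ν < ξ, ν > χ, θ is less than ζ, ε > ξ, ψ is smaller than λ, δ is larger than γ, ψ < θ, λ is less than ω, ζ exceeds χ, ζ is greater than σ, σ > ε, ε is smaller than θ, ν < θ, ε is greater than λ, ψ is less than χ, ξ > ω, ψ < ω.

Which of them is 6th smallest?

Piecing the relations together gives one ordering: ψ < λ < ω < χ < ν < ξ < ε < σ < γ < δ < θ < ζ.
Counting 6 from the smallest end gives ξ.

ξ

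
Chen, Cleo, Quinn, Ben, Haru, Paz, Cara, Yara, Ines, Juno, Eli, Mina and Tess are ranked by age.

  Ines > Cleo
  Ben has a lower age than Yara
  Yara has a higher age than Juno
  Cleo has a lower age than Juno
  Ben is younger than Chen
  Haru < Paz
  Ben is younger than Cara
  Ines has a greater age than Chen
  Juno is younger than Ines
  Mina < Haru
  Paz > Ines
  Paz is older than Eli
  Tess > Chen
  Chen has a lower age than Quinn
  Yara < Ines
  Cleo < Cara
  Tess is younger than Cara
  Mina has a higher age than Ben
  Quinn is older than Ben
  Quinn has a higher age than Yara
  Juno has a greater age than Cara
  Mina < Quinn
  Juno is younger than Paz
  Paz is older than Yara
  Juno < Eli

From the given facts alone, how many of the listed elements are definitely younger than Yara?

The elements the relations force below Yara are Ben, Chen, Cleo, Tess, Cara, Juno — no chain reaches any other.
That is 6.

6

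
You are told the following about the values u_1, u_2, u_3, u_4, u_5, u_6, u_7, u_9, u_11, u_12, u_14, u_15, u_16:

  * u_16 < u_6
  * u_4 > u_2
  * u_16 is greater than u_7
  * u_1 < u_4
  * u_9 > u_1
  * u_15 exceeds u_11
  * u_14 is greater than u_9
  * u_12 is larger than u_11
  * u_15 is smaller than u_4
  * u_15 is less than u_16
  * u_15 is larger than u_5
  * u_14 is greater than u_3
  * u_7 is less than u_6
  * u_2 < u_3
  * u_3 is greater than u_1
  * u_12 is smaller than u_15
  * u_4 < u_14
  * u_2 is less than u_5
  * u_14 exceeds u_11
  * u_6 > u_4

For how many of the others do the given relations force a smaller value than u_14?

From u_14 the given relations immediately reach u_11, u_4, u_3, u_9.
From those, u_2, u_1, u_15 — 7 in total.
From those, u_12, u_5 — 9 in total.
Nothing else is reachable below u_14; 9 in all.

9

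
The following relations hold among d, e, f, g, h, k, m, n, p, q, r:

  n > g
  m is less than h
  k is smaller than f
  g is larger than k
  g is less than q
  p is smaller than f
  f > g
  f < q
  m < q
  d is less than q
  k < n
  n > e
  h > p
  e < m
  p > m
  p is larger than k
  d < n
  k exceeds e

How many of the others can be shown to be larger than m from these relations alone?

4

From m the given relations immediately reach p, h, q.
From those, f — 4 in total.
Nothing else is reachable above m; 4 in all.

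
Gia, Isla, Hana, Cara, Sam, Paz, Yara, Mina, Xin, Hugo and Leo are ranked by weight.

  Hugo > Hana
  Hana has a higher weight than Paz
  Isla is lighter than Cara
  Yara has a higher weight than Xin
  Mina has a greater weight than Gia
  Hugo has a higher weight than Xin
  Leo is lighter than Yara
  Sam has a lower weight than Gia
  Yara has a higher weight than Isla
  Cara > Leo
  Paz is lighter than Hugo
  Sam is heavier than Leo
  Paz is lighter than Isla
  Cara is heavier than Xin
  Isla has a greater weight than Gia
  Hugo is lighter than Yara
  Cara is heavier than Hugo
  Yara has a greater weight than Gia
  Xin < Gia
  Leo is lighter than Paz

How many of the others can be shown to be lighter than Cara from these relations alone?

Directly below Cara: Leo, Xin, Isla, Hugo.
One step further: Paz, Hana, Gia (7 so far).
One step further: Sam (8 so far).
Nothing else is reachable below Cara; 8 in all.

8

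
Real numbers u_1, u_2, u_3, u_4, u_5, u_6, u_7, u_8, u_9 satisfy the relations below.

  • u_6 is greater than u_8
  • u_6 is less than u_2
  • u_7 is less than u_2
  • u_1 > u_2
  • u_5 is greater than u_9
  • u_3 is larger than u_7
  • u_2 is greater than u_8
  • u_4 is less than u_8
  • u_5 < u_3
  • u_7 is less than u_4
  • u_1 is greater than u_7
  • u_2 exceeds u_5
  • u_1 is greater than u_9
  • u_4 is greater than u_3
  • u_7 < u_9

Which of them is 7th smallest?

u_6

The consecutive relations fix a unique order: u_7 < u_9 < u_5 < u_3 < u_4 < u_8 < u_6 < u_2 < u_1.
Counting 7 from the smallest end gives u_6.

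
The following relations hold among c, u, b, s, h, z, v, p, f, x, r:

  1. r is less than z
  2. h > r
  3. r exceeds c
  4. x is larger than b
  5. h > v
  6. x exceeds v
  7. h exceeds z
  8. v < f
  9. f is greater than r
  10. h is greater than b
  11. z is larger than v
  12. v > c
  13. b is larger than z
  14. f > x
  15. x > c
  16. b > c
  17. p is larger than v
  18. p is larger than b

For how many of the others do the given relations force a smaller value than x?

5

From x the given relations immediately reach c, v, b.
From those, z — 4 in total.
From those, r — 5 in total.
No other element is forced below x by the given relations, so the count is 5.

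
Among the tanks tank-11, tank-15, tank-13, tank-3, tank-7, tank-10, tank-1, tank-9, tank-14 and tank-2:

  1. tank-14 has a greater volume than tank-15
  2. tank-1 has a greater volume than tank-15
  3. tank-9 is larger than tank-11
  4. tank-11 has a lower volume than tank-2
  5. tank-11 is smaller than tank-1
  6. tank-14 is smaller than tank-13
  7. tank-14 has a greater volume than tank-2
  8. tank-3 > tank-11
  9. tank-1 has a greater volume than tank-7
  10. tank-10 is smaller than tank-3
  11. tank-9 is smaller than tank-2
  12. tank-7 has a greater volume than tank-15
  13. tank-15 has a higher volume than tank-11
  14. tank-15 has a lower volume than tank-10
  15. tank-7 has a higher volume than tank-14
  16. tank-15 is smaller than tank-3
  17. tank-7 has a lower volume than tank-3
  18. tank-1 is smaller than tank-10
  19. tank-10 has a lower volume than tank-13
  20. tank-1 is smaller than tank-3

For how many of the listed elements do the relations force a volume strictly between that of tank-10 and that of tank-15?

Chaining upward from tank-15 reaches: tank-14, tank-7, tank-1, tank-13, tank-3.
Chaining downward from tank-10 reaches: tank-11, tank-9, tank-2, tank-14, tank-7, tank-1.
Strictly between tank-15 and tank-10 are those in both lists: tank-14, tank-7, tank-1 — 3 elements.

3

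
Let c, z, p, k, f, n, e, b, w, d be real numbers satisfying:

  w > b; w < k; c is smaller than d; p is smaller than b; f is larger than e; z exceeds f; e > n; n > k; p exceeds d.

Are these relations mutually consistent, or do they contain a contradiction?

Every relation is compatible with c < d < p < b < w < k < n < e < f < z; the set is consistent.

consistent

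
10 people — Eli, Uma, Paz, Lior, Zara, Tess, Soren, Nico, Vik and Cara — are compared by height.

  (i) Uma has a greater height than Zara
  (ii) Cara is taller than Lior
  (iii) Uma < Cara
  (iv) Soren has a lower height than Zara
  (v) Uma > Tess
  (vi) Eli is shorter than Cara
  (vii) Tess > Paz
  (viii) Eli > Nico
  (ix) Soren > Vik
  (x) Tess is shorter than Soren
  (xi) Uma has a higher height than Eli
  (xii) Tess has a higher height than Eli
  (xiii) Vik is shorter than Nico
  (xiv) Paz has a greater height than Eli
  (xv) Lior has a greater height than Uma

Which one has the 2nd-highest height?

Lior

Chaining the given pairs: Vik < Nico < Eli < Paz < Tess < Soren < Zara < Uma < Lior < Cara.
Counting 2 from the largest end gives Lior.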